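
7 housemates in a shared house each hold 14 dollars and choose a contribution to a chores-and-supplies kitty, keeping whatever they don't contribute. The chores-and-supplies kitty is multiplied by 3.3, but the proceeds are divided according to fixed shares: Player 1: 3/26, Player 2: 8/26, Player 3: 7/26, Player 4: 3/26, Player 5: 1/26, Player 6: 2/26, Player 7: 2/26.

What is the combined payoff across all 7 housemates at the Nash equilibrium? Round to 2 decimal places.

130.20 dollars

For player j, contributing a unit is worthwhile iff 3.3 × (j's share) ≥ 1, i.e. iff j's share is at least 0.3030.
Only Player 2 (8/26) clears that bar, contributing 14; the remaining 6 contribute 0. Total contributed: 14.
The chores-and-supplies kitty pays out 3.3 × 14 = 46.20 in total (split across the unequal shares, but the aggregate is all that matters for the group sum).
The 6 free-riders keep 14 each, adding 84. Group total = 84 + 46.20 = 130.20.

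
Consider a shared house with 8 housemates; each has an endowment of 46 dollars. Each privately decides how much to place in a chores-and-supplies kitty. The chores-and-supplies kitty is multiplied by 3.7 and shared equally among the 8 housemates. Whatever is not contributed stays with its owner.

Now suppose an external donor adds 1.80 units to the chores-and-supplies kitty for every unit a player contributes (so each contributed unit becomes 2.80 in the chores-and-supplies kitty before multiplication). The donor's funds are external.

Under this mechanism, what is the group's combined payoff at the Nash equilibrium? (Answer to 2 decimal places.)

3812.48 dollars

With the mechanism, a contributed unit returns 3.7 × 2.80 / 8 = 1.2950 per unit of net cost to the contributor — now above 1 — so contributing fully is weakly dominant for every player.
At the Nash equilibrium everyone contributes 46. Group total payoff = 3.7 × 2.80 × 368 = 3812.48.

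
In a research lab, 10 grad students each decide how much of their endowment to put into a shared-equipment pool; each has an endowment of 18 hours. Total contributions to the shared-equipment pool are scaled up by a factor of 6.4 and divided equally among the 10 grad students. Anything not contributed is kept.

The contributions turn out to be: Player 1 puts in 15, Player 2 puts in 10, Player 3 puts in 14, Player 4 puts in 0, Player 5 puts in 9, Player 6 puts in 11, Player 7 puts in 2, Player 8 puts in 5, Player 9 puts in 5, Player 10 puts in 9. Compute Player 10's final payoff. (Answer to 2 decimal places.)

Total contributed: 15 + 10 + 14 + 0 + 9 + 11 + 2 + 5 + 5 + 9 = 80.
Each receives 6.4 × 80 / 10 = 51.20 from the shared-equipment pool.
Player 10 keeps 18 − 9 = 9, so Player 10's payoff is 9 + 51.20 = 60.20.

60.20 hours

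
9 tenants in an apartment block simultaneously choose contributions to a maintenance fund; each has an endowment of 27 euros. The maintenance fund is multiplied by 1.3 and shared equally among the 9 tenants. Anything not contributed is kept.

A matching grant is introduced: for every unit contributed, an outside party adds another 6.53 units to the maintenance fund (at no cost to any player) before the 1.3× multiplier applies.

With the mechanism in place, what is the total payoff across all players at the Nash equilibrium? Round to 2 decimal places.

2378.73 euros

With the mechanism, a contributed unit returns 1.3 × 7.53 / 9 = 1.0877 per unit of net cost to the contributor — now above 1 — so contributing fully is weakly dominant for every player.
At the Nash equilibrium everyone contributes 27. Group total payoff = 1.3 × 7.53 × 243 = 2378.73.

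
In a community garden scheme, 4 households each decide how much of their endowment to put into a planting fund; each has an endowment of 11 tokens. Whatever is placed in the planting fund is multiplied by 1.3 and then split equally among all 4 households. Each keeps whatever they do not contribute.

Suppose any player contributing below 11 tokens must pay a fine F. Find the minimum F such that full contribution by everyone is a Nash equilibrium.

7.43 tokens

Given the others contribute fully, the best deviation is to contribute 0 (any partial contribution still incurs the fine and gives up units whose private return 0.3250 is below 1).
Deviating from 11 to 0 saves 11 tokens but forfeits the deviator's share of the drop in the planting fund: 1.3/4 × 11 = 3.57.
So the deviation gain is 11 − 3.57 = 7.43, and the fine must be at least 7.43 tokens to wipe it out.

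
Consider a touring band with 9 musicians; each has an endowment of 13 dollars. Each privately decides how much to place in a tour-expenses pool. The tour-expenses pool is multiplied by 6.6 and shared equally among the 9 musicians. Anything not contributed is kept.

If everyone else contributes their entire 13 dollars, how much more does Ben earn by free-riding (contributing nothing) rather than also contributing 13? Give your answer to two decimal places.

3.47 dollars

Switching from a contribution of 13 to 0 lets Ben keep an extra 13 dollars, but lowers the tour-expenses pool by 13, which costs Ben their own share of that drop: 6.6/9 × 13 = 9.53.
Net gain = 13 − 9.53 = 3.47. The private return per contributed unit (0.7333) is below 1, so free-riding is indeed the best response regardless of what the others do.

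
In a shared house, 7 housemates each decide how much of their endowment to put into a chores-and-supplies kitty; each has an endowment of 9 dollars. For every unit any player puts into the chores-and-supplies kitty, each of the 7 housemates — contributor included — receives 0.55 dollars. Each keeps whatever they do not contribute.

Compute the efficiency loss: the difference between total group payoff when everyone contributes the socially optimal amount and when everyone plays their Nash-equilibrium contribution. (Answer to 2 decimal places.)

179.55 dollars

The private return per contributed unit is 0.55 < 1, so contributing 0 is dominant for every player. At the Nash equilibrium everyone keeps their 9, and the group total is 7 × 9 = 63.
Each contributed unit returns 3.850 to the group as a whole (0.55 to each of 7 players), which exceeds 1, so the social optimum is full contribution: group total = 3.850 × 63 = 242.55.
Efficiency loss = 242.55 − 63 = 179.55.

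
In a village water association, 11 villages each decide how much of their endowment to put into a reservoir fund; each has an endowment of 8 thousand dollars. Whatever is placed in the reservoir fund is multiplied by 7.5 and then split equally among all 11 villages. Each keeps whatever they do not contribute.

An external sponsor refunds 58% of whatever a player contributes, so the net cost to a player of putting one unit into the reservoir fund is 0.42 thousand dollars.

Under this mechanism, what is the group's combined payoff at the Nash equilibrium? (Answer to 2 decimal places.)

With the mechanism, a contributed unit returns (7.5/11) / 0.42 = 1.6234 per unit of net cost to the contributor — now above 1 — so contributing fully is weakly dominant for every player.
So the Nash equilibrium is full contribution by all 11; the group earns 11 × (8 × 0.58 + 7.5 × 8) = 711.04.

711.04 thousand dollars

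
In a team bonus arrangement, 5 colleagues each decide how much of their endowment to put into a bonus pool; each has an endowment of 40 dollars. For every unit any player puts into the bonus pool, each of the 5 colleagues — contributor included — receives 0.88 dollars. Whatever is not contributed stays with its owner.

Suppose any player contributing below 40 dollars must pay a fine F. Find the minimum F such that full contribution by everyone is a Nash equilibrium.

Given the others contribute fully, the best deviation is to contribute 0 (any partial contribution still incurs the fine and gives up units whose private return 0.88 is below 1).
Deviating from 40 to 0 saves 40 dollars but forfeits the deviator's share of the drop in the bonus pool: 0.88 × 40 = 35.20.
So the deviation gain is 40 − 35.20 = 4.80, and the fine must be at least 4.80 dollars to wipe it out.

4.80 dollars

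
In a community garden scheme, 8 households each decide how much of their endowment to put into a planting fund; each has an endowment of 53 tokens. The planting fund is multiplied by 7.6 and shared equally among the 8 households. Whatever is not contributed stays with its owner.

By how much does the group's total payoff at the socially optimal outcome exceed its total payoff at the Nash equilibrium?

Each contributed unit returns 7.6/8 = 0.9500 to its contributor — below 1 — so contributing 0 is dominant for every player. At the Nash equilibrium everyone keeps their 53, and the group total is 8 × 53 = 424.
Each contributed unit returns 7.600 to the group as a whole (0.9500 to each of 8 players), which exceeds 1, so the social optimum is full contribution: group total = 7.600 × 424 = 3222.40.
Efficiency loss = 3222.40 − 424 = 2798.40.

2798.40 tokens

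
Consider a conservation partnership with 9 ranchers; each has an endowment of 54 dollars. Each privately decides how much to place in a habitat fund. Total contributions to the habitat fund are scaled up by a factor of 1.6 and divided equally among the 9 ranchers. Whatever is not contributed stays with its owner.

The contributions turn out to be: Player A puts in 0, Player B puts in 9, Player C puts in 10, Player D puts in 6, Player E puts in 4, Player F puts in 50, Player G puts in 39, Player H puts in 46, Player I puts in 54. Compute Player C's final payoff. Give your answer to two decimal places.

Total contributed: 0 + 9 + 10 + 6 + 4 + 50 + 39 + 46 + 54 = 218.
Each receives 1.6 × 218 / 9 = 38.76 from the habitat fund.
Player C keeps 54 − 10 = 44, so Player C's payoff is 44 + 38.76 = 82.76.

82.76 dollars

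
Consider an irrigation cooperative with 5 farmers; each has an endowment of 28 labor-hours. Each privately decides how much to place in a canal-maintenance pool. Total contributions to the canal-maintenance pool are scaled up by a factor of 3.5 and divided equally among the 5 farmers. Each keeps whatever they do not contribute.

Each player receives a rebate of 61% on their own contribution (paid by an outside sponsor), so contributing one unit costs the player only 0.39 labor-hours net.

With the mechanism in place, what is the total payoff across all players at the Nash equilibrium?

575.40 labor-hours

Under the mechanism each unit contributed yields (3.5/5) / 0.39 = 1.7949 back to its contributor per unit of net cost, which exceeds 1, making full contribution the dominant choice for everyone.
So the Nash equilibrium is full contribution by all 5; the group earns 5 × (28 × 0.61 + 3.5 × 28) = 575.40.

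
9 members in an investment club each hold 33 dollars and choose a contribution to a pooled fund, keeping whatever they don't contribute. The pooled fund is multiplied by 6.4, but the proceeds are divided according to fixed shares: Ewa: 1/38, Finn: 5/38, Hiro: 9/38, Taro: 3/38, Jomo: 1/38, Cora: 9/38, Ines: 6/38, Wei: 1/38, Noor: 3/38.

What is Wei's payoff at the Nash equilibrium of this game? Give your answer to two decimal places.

49.67 dollars

A player with share s gets back 6.4·s per unit contributed, so full contribution is dominant for anyone with s > 1/6.4 = 0.1563 and zero contribution is dominant for anyone below.
The shares above 0.1563 belong to Hiro, Cora and Ines, contributing 33 each; the remaining 6 contribute 0. Total contributed: 99.
Wei keeps 33 and receives 6.4 × 99 × 1/38 = 16.67 from the pooled fund, for a payoff of 49.67.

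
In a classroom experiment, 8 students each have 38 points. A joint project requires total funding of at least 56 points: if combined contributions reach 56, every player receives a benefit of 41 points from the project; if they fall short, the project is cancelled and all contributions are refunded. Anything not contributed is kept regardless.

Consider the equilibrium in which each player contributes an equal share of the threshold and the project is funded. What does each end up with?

72 points

Equal share of the threshold: 56/8 = 7.
At this profile no one gains by cutting their contribution: any cut drops the total below 56, the project is cancelled, contributions are refunded, and the deviator ends with 38, which is less than 38 − 7 + 41 = 72. Contributing more than 7 just wastes the excess. So contributing exactly 7 is a best response.
Each player's payoff: 38 − 7 + 41 = 72.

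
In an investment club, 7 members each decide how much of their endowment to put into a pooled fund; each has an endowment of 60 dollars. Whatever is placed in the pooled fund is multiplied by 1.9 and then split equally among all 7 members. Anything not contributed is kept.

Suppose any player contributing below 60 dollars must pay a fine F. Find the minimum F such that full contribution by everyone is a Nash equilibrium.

Given the others contribute fully, the best deviation is to contribute 0 (any partial contribution still incurs the fine and gives up units whose private return 0.2714 is below 1).
Deviating from 60 to 0 saves 60 dollars but forfeits the deviator's share of the drop in the pooled fund: 1.9/7 × 60 = 16.29.
So the deviation gain is 60 − 16.29 = 43.71, and the fine must be at least 43.71 dollars to wipe it out.

43.71 dollars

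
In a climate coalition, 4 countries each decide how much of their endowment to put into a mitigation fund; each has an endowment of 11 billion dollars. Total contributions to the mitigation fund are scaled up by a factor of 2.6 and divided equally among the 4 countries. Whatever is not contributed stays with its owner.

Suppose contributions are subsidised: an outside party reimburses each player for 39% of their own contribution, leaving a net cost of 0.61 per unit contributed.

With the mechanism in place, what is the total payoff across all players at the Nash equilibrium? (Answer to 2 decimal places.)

Under the mechanism each unit contributed yields (2.6/4) / 0.61 = 1.0656 back to its contributor per unit of net cost, which exceeds 1, making full contribution the dominant choice for everyone.
So the Nash equilibrium is full contribution by all 4; the group earns 4 × (11 × 0.39 + 2.6 × 11) = 131.56.

131.56 billion dollars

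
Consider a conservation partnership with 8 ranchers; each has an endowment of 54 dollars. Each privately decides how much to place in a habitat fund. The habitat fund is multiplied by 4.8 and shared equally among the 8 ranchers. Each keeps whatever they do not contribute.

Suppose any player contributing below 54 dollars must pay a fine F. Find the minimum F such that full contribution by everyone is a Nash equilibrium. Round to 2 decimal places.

21.60 dollars

Given the others contribute fully, the best deviation is to contribute 0 (any partial contribution still incurs the fine and gives up units whose private return 0.6000 is below 1).
Deviating from 54 to 0 saves 54 dollars but forfeits the deviator's share of the drop in the habitat fund: 4.8/8 × 54 = 32.40.
So the deviation gain is 54 − 32.40 = 21.60, and the fine must be at least 21.60 dollars to wipe it out.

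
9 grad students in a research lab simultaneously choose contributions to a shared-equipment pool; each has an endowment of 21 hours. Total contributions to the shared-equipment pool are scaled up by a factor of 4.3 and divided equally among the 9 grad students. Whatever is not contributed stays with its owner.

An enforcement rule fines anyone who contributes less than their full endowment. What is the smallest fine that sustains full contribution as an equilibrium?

10.97 hours

Given the others contribute fully, the best deviation is to contribute 0 (any partial contribution still incurs the fine and gives up units whose private return 0.4778 is below 1).
Deviating from 21 to 0 saves 21 hours but forfeits the deviator's share of the drop in the shared-equipment pool: 4.3/9 × 21 = 10.03.
So the deviation gain is 21 − 10.03 = 10.97, and the fine must be at least 10.97 hours to wipe it out.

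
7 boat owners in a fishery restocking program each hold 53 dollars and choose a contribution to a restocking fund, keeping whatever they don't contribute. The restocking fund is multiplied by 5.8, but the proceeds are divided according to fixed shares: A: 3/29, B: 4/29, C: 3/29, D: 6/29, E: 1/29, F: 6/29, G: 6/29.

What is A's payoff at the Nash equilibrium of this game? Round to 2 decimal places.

148.40 dollars

A player with share s gets back 5.8·s per unit contributed, so full contribution is dominant for anyone with s > 1/5.8 = 0.1724 and zero contribution is dominant for anyone below.
D, F and G are above the threshold, contributing 53 each; the remaining 4 contribute 0. Total contributed: 159.
A keeps 53 and receives 5.8 × 159 × 3/29 = 95.40 from the restocking fund, for a payoff of 148.40.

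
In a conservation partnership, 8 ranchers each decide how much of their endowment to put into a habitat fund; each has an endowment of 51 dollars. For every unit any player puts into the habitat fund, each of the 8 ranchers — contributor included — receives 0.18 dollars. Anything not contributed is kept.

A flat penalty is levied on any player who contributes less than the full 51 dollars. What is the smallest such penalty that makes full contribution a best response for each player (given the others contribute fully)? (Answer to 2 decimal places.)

41.82 dollars

Given the others contribute fully, the best deviation is to contribute 0 (any partial contribution still incurs the fine and gives up units whose private return 0.18 is below 1).
Deviating from 51 to 0 saves 51 dollars but forfeits the deviator's share of the drop in the habitat fund: 0.18 × 51 = 9.18.
So the deviation gain is 51 − 9.18 = 41.82, and the fine must be at least 41.82 dollars to wipe it out.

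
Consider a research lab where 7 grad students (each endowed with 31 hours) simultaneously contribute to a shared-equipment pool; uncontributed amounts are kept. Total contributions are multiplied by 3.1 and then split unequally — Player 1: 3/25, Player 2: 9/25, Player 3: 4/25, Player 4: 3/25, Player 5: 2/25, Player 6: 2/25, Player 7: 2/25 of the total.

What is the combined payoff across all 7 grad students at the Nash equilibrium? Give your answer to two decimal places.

282.10 hours

For player j, contributing a unit is worthwhile iff 3.1 × (j's share) ≥ 1, i.e. iff j's share is at least 0.3226.
Only Player 2 (9/25) clears that bar, contributing 31; the remaining 6 contribute 0. Total contributed: 31.
The shared-equipment pool pays out 3.1 × 31 = 96.10 in total (split across the unequal shares, but the aggregate is all that matters for the group sum).
The 6 free-riders keep 31 each, adding 186. Group total = 186 + 96.10 = 282.10.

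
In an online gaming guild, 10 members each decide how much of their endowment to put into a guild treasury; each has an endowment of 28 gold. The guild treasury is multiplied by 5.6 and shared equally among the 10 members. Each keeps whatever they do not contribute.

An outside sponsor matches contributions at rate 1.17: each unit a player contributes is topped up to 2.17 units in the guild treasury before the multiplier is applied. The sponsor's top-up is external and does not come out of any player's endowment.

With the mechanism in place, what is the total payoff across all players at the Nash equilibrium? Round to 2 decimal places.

Under the mechanism each unit contributed yields 5.6 × 2.17 / 10 = 1.2152 back to its contributor per unit of net cost, which exceeds 1, making full contribution the dominant choice for everyone.
So the Nash equilibrium is full contribution by all 10; the group earns 5.6 × 2.17 × 280 = 3402.56.

3402.56 gold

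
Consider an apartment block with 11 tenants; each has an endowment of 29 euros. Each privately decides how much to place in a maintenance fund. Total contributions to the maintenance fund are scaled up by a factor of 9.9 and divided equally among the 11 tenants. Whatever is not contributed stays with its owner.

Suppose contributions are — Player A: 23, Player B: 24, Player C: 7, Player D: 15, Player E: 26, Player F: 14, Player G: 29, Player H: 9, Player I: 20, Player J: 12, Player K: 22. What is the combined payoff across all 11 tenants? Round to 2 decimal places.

Total contributed: 23 + 24 + 7 + 15 + 26 + 14 + 29 + 9 + 20 + 12 + 22 = 201; total kept: 11 × 29 − 201 = 118.
The maintenance fund pays out 9.9 × 201 = 1989.90 in aggregate.
Group total = 118 + 1989.90 = 2107.90.

2107.90 euros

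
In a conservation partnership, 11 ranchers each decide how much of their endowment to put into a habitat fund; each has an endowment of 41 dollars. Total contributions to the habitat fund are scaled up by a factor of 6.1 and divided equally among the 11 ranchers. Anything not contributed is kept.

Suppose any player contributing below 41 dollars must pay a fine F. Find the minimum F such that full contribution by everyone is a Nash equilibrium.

18.26 dollars

Given the others contribute fully, the best deviation is to contribute 0 (any partial contribution still incurs the fine and gives up units whose private return 0.5545 is below 1).
Deviating from 41 to 0 saves 41 dollars but forfeits the deviator's share of the drop in the habitat fund: 6.1/11 × 41 = 22.74.
So the deviation gain is 41 − 22.74 = 18.26, and the fine must be at least 18.26 dollars to wipe it out.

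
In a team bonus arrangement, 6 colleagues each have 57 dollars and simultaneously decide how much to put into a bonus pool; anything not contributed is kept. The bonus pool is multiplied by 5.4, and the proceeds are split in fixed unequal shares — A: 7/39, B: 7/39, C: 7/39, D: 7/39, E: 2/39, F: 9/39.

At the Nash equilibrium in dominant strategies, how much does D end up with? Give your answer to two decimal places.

For player j, contributing a unit is worthwhile iff 5.4 × (j's share) ≥ 1, i.e. iff j's share is at least 0.1852.
F alone (share 9/39) is above the threshold, contributing 57; the remaining 5 contribute 0. Total contributed: 57.
D keeps 57 and receives 5.4 × 57 × 7/39 = 55.25 from the bonus pool, for a payoff of 112.25.

112.25 dollars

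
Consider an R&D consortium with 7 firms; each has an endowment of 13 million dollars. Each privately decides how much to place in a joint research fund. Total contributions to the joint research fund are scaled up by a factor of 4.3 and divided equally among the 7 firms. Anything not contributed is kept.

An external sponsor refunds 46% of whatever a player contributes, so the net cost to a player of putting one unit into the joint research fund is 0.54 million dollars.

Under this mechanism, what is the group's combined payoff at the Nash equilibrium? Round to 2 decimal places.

With the mechanism, a contributed unit returns (4.3/7) / 0.54 = 1.1376 per unit of net cost to the contributor — now above 1 — so contributing fully is weakly dominant for every player.
At the Nash equilibrium everyone contributes 13. Group total payoff = 7 × (13 × 0.46 + 4.3 × 13) = 433.16.

433.16 million dollars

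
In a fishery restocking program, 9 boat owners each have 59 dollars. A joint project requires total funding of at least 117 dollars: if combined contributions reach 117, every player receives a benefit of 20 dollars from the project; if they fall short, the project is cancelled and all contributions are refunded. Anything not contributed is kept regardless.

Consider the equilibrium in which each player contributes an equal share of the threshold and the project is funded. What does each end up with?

Equal share of the threshold: 117/9 = 13.
At this profile no one gains by cutting their contribution: any cut drops the total below 117, the project is cancelled, contributions are refunded, and the deviator ends with 59, which is less than 59 − 13 + 20 = 66. Contributing more than 13 just wastes the excess. So contributing exactly 13 is a best response.
Each player's payoff: 59 − 13 + 20 = 66.

66 dollars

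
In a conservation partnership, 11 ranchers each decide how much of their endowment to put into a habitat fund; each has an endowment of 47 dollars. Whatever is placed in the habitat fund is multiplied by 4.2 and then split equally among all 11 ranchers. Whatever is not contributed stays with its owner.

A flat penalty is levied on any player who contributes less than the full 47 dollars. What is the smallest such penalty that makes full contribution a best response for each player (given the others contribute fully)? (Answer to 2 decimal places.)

29.05 dollars

Given the others contribute fully, the best deviation is to contribute 0 (any partial contribution still incurs the fine and gives up units whose private return 0.3818 is below 1).
Deviating from 47 to 0 saves 47 dollars but forfeits the deviator's share of the drop in the habitat fund: 4.2/11 × 47 = 17.95.
So the deviation gain is 47 − 17.95 = 29.05, and the fine must be at least 29.05 dollars to wipe it out.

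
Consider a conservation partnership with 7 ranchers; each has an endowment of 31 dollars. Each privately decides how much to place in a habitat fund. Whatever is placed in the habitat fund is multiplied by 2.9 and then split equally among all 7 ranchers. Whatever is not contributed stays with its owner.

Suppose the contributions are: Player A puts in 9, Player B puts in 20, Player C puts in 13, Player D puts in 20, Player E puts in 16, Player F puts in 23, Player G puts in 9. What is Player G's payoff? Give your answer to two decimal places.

Total contributed: 9 + 20 + 13 + 20 + 16 + 23 + 9 = 110.
Each receives 2.9 × 110 / 7 = 45.57 from the habitat fund.
Player G keeps 31 − 9 = 22, so Player G's payoff is 22 + 45.57 = 67.57.

67.57 dollars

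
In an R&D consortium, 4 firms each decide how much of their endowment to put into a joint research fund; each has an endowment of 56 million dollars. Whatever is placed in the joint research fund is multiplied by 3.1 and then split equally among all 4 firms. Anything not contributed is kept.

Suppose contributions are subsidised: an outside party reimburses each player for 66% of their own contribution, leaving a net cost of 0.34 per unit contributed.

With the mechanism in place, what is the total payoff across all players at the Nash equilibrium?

With the mechanism, a contributed unit returns (3.1/4) / 0.34 = 2.2794 per unit of net cost to the contributor — now above 1 — so contributing fully is weakly dominant for every player.
So the Nash equilibrium is full contribution by all 4; the group earns 4 × (56 × 0.66 + 3.1 × 56) = 842.24.

842.24 million dollars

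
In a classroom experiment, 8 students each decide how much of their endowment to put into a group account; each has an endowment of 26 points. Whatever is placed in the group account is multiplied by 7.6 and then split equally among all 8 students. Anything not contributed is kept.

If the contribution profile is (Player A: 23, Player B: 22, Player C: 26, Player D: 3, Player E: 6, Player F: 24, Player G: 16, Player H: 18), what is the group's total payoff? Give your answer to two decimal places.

1118.80 points

Total contributed: 23 + 22 + 26 + 3 + 6 + 24 + 16 + 18 = 138; total kept: 8 × 26 − 138 = 70.
The group account pays out 7.6 × 138 = 1048.80 in aggregate.
Group total = 70 + 1048.80 = 1118.80.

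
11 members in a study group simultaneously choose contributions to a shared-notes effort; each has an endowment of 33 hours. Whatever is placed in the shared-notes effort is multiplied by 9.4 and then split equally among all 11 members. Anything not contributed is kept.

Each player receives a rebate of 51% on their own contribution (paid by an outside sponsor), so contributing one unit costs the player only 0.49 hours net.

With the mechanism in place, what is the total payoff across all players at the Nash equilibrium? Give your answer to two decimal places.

3597.33 hours

The effective private return per unit is now (9.4/11) / 0.49 = 1.7440 > 1, so every player's dominant strategy flips to full contribution.
At the Nash equilibrium everyone contributes 33. Group total payoff = 11 × (33 × 0.51 + 9.4 × 33) = 3597.33.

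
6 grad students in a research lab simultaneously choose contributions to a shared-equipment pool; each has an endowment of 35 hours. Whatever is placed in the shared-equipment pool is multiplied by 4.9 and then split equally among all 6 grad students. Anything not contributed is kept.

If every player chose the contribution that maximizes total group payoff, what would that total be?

1029.00 hours

Each contributed unit returns 4.900 to the group as a whole (0.8167 to each of 6 players), which exceeds 1, so the social optimum is full contribution: group total = 4.900 × 210 = 1029.00.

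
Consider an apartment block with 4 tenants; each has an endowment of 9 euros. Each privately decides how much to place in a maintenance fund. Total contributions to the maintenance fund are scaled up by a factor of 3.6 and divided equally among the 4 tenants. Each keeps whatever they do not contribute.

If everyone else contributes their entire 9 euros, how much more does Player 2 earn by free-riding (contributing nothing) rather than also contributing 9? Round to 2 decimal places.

Switching from a contribution of 9 to 0 lets Player 2 keep an extra 9 euros, but lowers the maintenance fund by 9, which costs Player 2 their own share of that drop: 3.6/4 × 9 = 8.10.
Net gain = 9 − 8.10 = 0.90. The private return per contributed unit (0.9000) is below 1, so free-riding is indeed the best response regardless of what the others do.

0.90 euros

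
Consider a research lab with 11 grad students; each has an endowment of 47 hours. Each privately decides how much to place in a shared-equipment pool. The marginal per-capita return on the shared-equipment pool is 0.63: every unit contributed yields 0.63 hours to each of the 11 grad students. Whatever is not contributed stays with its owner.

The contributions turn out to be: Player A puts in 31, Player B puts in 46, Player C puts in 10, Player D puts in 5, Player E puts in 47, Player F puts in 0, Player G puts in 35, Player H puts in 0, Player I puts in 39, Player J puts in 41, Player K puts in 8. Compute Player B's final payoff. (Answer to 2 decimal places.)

166.06 hours

Total contributed: 31 + 46 + 10 + 5 + 47 + 0 + 35 + 0 + 39 + 41 + 8 = 262.
Each receives 0.63 × 262 = 165.06 from the shared-equipment pool.
Player B keeps 47 − 46 = 1, so Player B's payoff is 1 + 165.06 = 166.06.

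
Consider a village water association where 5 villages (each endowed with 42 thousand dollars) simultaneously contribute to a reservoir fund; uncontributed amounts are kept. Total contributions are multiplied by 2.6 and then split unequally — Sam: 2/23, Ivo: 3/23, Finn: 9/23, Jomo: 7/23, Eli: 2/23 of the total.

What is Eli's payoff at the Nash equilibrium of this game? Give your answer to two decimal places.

51.50 thousand dollars

Player j's private return per contributed unit is 2.6 × (j's share). Contributing is weakly dominant for j when that share is at least 1/2.6 = 0.3846, and contributing 0 is dominant otherwise.
The only share above 0.3846 is Finn's 9/23, contributing 42; the remaining 4 contribute 0. Total contributed: 42.
Eli keeps 42 and receives 2.6 × 42 × 2/23 = 9.50 from the reservoir fund, for a payoff of 51.50.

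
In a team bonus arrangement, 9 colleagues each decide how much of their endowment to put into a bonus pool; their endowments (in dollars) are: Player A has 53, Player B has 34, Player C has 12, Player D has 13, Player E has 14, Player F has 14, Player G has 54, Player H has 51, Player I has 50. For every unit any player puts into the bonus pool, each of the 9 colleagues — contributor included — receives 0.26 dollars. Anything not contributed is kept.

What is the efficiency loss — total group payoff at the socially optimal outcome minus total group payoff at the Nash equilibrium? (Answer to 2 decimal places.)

The private return per contributed unit is 0.26 < 1 for everyone, so the Nash equilibrium is zero contribution and the group total is Σ E_j = 53 + 34 + 12 + 13 + 14 + 14 + 54 + 51 + 50 = 295.
Each contributed unit returns 2.340 to the group, so the social optimum is full contribution by everyone: group total = 2.340 × 295 = 690.30.
Efficiency loss = (2.340 − 1) × 295 = 395.30.

395.30 dollars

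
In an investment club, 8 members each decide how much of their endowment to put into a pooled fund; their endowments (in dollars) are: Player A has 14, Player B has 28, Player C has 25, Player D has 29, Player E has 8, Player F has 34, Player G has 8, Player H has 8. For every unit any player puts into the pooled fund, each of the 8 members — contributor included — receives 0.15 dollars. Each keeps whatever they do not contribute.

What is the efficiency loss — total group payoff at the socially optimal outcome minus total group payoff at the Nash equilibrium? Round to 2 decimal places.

30.80 dollars

The private return per contributed unit is 0.15 < 1 for everyone, so the Nash equilibrium is zero contribution and the group total is Σ E_j = 14 + 28 + 25 + 29 + 8 + 34 + 8 + 8 = 154.
Each contributed unit returns 1.200 to the group, so the social optimum is full contribution by everyone: group total = 1.200 × 154 = 184.80.
Efficiency loss = (1.200 − 1) × 154 = 30.80.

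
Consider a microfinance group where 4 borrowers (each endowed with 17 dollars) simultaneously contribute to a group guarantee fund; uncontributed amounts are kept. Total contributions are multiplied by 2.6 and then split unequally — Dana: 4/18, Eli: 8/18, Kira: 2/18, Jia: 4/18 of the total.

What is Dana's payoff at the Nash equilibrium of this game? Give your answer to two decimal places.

26.82 dollars

Each unit j contributes comes back to j as 2.6 × (j's share), so j prefers to contribute only if that share exceeds 1/2.6 = 0.3846; otherwise keeping the unit dominates.
The only share above 0.3846 is Eli's 8/18, contributing 17; the remaining 3 contribute 0. Total contributed: 17.
Dana keeps 17 and receives 2.6 × 17 × 4/18 = 9.82 from the group guarantee fund, for a payoff of 26.82.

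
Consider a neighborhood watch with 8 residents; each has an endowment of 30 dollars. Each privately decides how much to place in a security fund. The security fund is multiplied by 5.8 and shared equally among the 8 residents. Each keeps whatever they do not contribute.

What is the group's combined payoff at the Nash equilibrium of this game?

240.00 dollars

Each contributed unit returns 5.8/8 = 0.7250 to its contributor — below 1 — so contributing 0 is dominant for every player. At the Nash equilibrium everyone keeps their 30, and the group total is 8 × 30 = 240.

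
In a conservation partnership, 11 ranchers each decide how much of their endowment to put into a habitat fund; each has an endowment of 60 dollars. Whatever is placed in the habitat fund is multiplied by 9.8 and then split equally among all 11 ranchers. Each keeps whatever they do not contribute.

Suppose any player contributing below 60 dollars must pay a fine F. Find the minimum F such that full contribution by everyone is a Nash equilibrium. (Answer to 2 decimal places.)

6.55 dollars

Given the others contribute fully, the best deviation is to contribute 0 (any partial contribution still incurs the fine and gives up units whose private return 0.8909 is below 1).
Deviating from 60 to 0 saves 60 dollars but forfeits the deviator's share of the drop in the habitat fund: 9.8/11 × 60 = 53.45.
So the deviation gain is 60 − 53.45 = 6.55, and the fine must be at least 6.55 dollars to wipe it out.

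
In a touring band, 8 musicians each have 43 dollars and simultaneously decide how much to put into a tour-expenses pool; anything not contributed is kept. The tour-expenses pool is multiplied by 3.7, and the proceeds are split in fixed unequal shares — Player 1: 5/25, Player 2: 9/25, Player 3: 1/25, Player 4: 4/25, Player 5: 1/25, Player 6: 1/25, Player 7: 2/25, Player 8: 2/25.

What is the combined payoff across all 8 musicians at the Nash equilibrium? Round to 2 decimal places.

Each unit j contributes comes back to j as 3.7 × (j's share), so j prefers to contribute only if that share exceeds 1/3.7 = 0.2703; otherwise keeping the unit dominates.
Only Player 2 (9/25) clears that bar, contributing 43; the remaining 7 contribute 0. Total contributed: 43.
The tour-expenses pool pays out 3.7 × 43 = 159.10 in total (split across the unequal shares, but the aggregate is all that matters for the group sum).
The 7 free-riders keep 43 each, adding 301. Group total = 301 + 159.10 = 460.10.

460.10 dollars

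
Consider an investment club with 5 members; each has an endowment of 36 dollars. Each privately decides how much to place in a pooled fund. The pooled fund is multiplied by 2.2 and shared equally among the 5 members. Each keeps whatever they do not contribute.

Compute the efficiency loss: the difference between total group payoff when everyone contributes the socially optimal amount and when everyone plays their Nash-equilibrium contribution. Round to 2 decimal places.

216.00 dollars

Each contributed unit returns 2.2/5 = 0.4400 to its contributor — below 1 — so contributing 0 is dominant for every player. At the Nash equilibrium everyone keeps their 36, and the group total is 5 × 36 = 180.
Each contributed unit returns 2.200 to the group as a whole (0.4400 to each of 5 players), which exceeds 1, so the social optimum is full contribution: group total = 2.200 × 180 = 396.00.
Efficiency loss = 396.00 − 180 = 216.00.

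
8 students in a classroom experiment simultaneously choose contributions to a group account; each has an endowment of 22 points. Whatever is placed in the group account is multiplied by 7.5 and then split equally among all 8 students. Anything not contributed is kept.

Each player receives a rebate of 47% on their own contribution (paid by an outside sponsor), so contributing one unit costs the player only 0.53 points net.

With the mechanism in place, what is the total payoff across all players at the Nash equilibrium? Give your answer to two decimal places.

1402.72 points

The effective private return per unit is now (7.5/8) / 0.53 = 1.7689 > 1, so every player's dominant strategy flips to full contribution.
At the Nash equilibrium everyone contributes 22. Group total payoff = 8 × (22 × 0.47 + 7.5 × 22) = 1402.72.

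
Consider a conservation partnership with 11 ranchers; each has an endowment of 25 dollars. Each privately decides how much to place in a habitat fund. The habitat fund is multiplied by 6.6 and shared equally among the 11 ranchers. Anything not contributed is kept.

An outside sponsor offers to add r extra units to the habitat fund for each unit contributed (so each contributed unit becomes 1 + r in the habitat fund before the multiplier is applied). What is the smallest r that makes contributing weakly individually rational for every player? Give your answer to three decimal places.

With matching at rate r, one contributed unit becomes (1 + r) in the habitat fund and returns 6.6 × (1 + r) / 11 to the contributor.
Setting this equal to 1: 1 + r = 11/6.6 = 1.6667.
So the minimum matching rate is r = 1.6667 − 1 = 0.667.

0.667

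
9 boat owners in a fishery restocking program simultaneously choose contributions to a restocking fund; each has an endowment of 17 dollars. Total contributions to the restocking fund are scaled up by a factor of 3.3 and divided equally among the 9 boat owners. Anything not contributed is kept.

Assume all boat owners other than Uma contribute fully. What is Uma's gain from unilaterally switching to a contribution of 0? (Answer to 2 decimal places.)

10.77 dollars

Switching from a contribution of 17 to 0 lets Uma keep an extra 17 dollars, but lowers the restocking fund by 17, which costs Uma their own share of that drop: 3.3/9 × 17 = 6.23.
Net gain = 17 − 6.23 = 10.77. The private return per contributed unit (0.3667) is below 1, so free-riding is indeed the best response regardless of what the others do.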